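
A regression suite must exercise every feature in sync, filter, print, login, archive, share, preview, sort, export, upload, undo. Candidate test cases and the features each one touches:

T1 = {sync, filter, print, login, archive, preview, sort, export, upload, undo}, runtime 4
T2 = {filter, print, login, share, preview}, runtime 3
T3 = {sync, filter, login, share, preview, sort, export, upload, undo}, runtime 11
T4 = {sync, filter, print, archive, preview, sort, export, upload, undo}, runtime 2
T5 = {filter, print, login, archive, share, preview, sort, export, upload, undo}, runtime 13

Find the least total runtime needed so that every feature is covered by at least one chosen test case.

5

T2, T4 cover every feature at runtime 3 + 2 = 5.
Any cover uses at least 2 test cases; among all covering selections none totals below 5.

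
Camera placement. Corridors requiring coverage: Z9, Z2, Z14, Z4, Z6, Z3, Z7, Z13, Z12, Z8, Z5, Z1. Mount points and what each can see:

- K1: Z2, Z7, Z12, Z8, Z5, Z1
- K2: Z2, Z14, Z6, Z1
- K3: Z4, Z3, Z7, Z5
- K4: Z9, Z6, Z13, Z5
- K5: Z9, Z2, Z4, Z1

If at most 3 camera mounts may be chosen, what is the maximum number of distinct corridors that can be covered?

11

Choosing K1, K3, K4 covers {Z9, Z2, Z4, Z6, Z3, Z7, Z13, Z12, Z8, Z5, Z1} — 11 corridors.
No choice of 3 camera mounts does better; here Z14 is left uncovered.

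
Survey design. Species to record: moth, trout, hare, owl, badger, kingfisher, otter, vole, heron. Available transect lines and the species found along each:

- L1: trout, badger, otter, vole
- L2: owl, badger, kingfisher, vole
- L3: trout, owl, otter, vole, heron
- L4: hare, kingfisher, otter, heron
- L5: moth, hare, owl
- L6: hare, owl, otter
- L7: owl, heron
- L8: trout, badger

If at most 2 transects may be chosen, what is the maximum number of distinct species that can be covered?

7

Choosing L1, L4 covers {trout, hare, badger, kingfisher, otter, vole, heron} — 7 species.
No choice of 2 transects does better; here moth, owl are left uncovered.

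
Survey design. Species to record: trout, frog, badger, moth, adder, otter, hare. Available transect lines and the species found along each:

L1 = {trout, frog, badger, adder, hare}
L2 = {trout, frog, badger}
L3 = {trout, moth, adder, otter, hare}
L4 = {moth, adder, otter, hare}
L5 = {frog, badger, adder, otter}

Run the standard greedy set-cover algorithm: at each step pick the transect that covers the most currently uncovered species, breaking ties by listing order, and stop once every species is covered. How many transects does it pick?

Pick 1: L1 covers 5 new species (trout, frog, badger, adder, hare).
Pick 2: L3 covers 2 new species (moth, otter).
Greedy uses 2 transects.

2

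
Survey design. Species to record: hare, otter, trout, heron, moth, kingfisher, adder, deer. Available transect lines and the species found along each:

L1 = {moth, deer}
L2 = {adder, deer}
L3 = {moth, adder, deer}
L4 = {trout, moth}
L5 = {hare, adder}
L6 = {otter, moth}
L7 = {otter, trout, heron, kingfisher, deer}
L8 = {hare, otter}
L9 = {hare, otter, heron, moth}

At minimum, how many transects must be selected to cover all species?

L1, L5, L7 together cover {hare, otter, trout, heron, moth, kingfisher, adder, deer} — every species.
No 2 of the 9 transects cover everything (all 36 pairs fall short), so 3 is minimum.

3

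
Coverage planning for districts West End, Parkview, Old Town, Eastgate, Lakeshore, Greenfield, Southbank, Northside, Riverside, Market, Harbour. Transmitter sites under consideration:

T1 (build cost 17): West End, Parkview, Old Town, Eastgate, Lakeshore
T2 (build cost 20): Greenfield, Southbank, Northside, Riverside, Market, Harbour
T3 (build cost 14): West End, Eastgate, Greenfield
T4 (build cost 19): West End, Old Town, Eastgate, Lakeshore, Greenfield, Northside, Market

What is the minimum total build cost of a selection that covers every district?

T1, T2 cover every district at build cost 17 + 20 = 37.
Any cover uses at least 2 transmitter sites; among all covering selections none totals below 37.
Greedy by coverage-per-build cost would pick T4, T2, T1 for 56 — worse than the optimum 37.

37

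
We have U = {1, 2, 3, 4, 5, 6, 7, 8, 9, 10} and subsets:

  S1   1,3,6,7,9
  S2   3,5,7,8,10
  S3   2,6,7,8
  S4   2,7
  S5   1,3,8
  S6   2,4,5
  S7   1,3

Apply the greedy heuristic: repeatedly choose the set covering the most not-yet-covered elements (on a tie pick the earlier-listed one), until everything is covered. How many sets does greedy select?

3

Pick 1: S1 covers 5 new elements (1, 3, 6, 7, 9).
Pick 2: S2 covers 3 new elements (5, 8, 10).
Pick 3: S6 covers 2 new elements (2, 4).
Greedy uses 3 sets.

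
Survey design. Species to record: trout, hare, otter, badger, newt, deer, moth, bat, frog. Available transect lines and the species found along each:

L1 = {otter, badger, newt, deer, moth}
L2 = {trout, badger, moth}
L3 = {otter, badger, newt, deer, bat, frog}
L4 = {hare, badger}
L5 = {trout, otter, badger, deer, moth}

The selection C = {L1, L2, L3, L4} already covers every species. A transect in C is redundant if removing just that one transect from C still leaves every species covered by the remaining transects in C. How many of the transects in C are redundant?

Drop L1: the rest still cover every species — redundant.
Drop L2: trout uncovered — not redundant.
Drop L3: bat, frog uncovered — not redundant.
Drop L4: hare uncovered — not redundant.
1 redundant: L1.

1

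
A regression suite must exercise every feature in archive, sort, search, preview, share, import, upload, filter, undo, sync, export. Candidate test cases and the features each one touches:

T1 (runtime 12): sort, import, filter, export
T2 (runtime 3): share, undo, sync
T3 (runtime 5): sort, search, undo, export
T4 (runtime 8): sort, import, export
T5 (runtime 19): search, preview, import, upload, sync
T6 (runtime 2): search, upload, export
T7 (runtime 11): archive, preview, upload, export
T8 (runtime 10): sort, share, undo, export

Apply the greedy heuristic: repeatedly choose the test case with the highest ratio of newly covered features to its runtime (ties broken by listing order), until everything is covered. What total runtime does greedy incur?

Pick 1: T6 adds 3 new (search, upload, export) at runtime 2 (ratio 3/2).
Pick 2: T2 adds 3 new (share, undo, sync) at runtime 3 (ratio 3/3).
Pick 3: T1 adds 3 new (sort, import, filter) at runtime 12 (ratio 3/12).
Pick 4: T7 adds 2 new (archive, preview) at runtime 11 (ratio 2/11).
Greedy total runtime: 2 + 3 + 12 + 11 = 28.

28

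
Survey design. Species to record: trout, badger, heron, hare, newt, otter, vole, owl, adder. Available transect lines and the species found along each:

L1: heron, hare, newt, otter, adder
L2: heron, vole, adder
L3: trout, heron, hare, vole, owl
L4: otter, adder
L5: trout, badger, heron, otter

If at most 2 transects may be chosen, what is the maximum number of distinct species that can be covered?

8

Choosing L1, L3 covers {trout, heron, hare, newt, otter, vole, owl, adder} — 8 species.
No choice of 2 transects does better; here badger is left uncovered.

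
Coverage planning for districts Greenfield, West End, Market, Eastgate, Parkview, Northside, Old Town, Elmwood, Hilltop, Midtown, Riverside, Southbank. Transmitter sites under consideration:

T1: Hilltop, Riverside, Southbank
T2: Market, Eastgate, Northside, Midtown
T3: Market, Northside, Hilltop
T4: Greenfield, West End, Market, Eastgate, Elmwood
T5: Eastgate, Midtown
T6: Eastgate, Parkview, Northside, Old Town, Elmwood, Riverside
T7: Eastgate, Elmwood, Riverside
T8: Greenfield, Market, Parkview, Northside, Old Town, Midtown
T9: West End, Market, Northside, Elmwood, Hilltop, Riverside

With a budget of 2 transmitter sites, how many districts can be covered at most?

Choosing T8, T9 covers {Greenfield, West End, Market, Parkview, Northside, Old Town, Elmwood, Hilltop, Midtown, Riverside} — 10 districts.
No choice of 2 transmitter sites does better; here Eastgate, Southbank are left uncovered.

10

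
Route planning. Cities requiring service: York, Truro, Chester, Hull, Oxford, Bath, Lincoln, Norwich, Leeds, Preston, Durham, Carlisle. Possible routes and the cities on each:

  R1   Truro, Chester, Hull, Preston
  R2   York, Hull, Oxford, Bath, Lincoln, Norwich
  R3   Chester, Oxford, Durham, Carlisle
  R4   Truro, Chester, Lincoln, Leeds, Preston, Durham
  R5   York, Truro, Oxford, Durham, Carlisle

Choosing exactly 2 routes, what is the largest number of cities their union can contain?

11

Choosing R2, R4 covers {York, Truro, Chester, Hull, Oxford, Bath, Lincoln, Norwich, Leeds, Preston, Durham} — 11 cities.
No choice of 2 routes does better; here Carlisle is left uncovered.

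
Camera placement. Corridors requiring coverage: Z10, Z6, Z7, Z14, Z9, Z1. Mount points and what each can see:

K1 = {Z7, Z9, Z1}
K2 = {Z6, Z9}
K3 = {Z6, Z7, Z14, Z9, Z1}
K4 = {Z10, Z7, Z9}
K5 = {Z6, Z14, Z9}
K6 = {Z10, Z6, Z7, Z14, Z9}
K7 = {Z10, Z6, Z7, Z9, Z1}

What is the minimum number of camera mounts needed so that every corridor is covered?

K1, K6 together cover {Z10, Z6, Z7, Z14, Z9, Z1} — every corridor.
No single camera mount contains all 6 corridors, so 2 is optimal.

2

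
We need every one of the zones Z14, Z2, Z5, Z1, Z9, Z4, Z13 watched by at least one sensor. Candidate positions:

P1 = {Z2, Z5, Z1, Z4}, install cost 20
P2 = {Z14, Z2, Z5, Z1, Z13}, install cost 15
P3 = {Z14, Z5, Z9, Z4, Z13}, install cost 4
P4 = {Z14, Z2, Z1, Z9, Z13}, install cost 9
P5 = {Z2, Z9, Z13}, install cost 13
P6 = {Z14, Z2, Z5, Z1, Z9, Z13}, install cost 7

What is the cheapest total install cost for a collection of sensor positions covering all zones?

11

P3, P6 cover every zone at install cost 4 + 7 = 11.
Any cover uses at least 2 sensor positions; among all covering selections none totals below 11.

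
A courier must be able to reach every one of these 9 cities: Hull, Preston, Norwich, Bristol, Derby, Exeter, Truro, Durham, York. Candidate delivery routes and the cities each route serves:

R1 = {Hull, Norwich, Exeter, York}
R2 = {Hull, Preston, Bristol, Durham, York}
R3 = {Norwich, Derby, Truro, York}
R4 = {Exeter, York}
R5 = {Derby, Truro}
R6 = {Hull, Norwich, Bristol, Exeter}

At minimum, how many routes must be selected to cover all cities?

3

R1, R2, R3 together cover {Hull, Preston, Norwich, Bristol, Derby, Exeter, Truro, Durham, York} — every city.
No 2 of the 6 routes cover everything (all 15 pairs fall short), so 3 is minimum.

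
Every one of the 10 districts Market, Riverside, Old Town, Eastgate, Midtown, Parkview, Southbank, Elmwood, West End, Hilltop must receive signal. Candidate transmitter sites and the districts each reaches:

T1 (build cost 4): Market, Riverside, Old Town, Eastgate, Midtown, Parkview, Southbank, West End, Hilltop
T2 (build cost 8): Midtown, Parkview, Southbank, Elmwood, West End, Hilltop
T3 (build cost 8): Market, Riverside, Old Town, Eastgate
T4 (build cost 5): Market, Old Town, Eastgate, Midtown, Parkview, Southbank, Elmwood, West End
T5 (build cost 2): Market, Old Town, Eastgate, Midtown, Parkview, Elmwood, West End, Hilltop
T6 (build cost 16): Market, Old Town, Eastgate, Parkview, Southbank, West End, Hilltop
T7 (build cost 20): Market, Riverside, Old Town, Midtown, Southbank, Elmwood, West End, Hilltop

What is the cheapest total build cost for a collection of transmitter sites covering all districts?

T1, T5 cover every district at build cost 4 + 2 = 6.
Any cover uses at least 2 transmitter sites; among all covering selections none totals below 6.

6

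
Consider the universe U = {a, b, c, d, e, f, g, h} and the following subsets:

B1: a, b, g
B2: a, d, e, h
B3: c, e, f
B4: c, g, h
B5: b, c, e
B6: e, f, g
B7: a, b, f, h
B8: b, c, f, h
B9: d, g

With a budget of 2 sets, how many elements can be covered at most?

Choosing B2, B8 covers {a, b, c, d, e, f, h} — 7 elements.
No choice of 2 sets does better; here g is left uncovered.

7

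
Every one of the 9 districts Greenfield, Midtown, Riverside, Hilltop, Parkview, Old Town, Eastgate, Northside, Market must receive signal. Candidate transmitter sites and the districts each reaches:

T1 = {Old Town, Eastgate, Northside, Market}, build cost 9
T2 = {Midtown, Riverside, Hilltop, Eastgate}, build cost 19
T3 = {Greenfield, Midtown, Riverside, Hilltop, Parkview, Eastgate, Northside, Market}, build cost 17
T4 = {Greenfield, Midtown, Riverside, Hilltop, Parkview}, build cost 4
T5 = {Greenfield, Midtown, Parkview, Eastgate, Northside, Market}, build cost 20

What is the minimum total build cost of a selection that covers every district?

T1, T4 cover every district at build cost 9 + 4 = 13.
Any cover uses at least 2 transmitter sites; among all covering selections none totals below 13.

13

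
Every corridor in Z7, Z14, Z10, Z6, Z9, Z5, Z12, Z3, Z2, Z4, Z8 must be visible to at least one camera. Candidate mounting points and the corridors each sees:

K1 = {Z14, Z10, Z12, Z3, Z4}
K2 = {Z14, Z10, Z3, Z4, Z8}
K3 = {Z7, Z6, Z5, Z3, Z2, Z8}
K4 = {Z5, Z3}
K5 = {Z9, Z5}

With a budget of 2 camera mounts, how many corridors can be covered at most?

Choosing K1, K3 covers {Z7, Z14, Z10, Z6, Z5, Z12, Z3, Z2, Z4, Z8} — 10 corridors.
No choice of 2 camera mounts does better; here Z9 is left uncovered.

10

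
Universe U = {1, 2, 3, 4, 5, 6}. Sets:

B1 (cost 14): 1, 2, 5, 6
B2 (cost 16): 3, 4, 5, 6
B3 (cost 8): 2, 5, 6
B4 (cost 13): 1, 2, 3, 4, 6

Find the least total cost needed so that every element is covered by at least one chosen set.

21

B3, B4 cover every element at cost 8 + 13 = 21.
Any cover uses at least 2 sets; among all covering selections none totals below 21.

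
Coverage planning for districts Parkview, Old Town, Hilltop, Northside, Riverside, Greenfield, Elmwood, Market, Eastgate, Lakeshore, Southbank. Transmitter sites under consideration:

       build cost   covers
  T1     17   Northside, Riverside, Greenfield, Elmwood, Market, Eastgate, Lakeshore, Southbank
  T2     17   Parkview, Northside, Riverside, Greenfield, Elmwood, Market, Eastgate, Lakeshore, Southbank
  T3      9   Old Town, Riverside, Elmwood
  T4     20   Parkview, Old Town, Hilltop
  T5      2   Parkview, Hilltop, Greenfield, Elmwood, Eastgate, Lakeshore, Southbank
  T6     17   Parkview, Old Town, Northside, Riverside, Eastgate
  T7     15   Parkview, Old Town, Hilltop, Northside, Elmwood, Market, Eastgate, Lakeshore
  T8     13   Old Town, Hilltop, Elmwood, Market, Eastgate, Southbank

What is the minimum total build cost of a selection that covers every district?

26

T3, T5, T7 cover every district at build cost 9 + 2 + 15 = 26.
Any cover uses at least 2 transmitter sites; among all covering selections none totals below 26.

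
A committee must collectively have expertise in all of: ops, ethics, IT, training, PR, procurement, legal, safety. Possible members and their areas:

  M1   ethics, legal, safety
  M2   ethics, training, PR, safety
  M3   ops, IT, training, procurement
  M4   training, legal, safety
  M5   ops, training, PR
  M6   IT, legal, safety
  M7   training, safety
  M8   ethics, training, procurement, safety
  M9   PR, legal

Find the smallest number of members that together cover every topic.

M1, M2, M3 together cover {ops, ethics, IT, training, PR, procurement, legal, safety} — every topic.
No 2 of the 9 members cover everything (all 36 pairs fall short), so 3 is minimum.

3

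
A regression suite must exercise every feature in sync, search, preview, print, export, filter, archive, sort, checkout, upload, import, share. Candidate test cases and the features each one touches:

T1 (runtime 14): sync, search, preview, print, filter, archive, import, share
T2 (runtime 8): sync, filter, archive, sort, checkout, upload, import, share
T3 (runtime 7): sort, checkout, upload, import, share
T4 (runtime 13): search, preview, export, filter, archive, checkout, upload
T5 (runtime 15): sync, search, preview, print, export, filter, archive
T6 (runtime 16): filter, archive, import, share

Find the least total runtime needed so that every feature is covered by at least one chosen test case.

22

T3, T5 cover every feature at runtime 7 + 15 = 22.
Any cover uses at least 2 test cases; among all covering selections none totals below 22.
Greedy by coverage-per-runtime would pick T2, T5 for 23 — worse than the optimum 22.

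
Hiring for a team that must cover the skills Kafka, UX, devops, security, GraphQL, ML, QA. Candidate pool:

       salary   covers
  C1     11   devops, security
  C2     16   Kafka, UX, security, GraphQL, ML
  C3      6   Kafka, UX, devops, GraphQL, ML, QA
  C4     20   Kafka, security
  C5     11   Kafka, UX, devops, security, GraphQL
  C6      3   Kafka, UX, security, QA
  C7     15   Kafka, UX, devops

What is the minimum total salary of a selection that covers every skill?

C3, C6 cover every skill at salary 6 + 3 = 9.
Any cover uses at least 2 candidates; among all covering selections none totals below 9.

9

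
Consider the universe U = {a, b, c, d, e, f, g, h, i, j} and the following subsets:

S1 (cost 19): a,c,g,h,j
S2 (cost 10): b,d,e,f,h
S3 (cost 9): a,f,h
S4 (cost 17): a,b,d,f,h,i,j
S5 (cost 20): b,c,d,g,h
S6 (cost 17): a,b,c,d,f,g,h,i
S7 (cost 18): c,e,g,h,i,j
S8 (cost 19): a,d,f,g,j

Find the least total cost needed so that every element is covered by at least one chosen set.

35

S4, S7 cover every element at cost 17 + 18 = 35.
Any cover uses at least 2 sets; among all covering selections none totals below 35.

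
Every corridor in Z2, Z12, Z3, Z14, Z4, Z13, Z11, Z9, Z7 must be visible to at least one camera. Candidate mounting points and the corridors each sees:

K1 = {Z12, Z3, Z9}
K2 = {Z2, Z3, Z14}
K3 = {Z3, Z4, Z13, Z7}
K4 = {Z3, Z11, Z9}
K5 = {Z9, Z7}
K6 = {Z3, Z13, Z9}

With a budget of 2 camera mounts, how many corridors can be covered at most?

Choosing K1, K3 covers {Z12, Z3, Z4, Z13, Z9, Z7} — 6 corridors.
No choice of 2 camera mounts does better; here Z2, Z14, Z11 are left uncovered.

6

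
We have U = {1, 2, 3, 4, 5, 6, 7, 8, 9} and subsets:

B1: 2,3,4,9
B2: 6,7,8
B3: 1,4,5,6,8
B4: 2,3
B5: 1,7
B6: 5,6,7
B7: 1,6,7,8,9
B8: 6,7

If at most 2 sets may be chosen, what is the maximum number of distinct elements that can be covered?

Choosing B1, B3 covers {1, 2, 3, 4, 5, 6, 8, 9} — 8 elements.
No choice of 2 sets does better; here 7 is left uncovered.

8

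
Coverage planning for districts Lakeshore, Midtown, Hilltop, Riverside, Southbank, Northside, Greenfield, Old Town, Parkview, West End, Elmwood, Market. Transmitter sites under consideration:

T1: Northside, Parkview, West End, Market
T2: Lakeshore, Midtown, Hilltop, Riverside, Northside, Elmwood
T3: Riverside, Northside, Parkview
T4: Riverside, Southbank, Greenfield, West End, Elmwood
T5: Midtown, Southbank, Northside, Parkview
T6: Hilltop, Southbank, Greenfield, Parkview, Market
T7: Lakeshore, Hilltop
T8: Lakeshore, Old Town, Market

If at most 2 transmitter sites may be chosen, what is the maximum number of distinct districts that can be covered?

Choosing T2, T6 covers {Lakeshore, Midtown, Hilltop, Riverside, Southbank, Northside, Greenfield, Parkview, Elmwood, Market} — 10 districts.
No choice of 2 transmitter sites does better; here Old Town, West End are left uncovered.

10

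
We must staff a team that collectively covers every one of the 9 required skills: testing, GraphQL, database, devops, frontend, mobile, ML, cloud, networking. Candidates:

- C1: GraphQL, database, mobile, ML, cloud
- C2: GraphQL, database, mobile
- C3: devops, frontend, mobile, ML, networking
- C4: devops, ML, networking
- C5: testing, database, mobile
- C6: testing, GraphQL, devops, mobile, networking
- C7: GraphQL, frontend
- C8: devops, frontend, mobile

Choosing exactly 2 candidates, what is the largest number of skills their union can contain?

8

Choosing C1, C3 covers {GraphQL, database, devops, frontend, mobile, ML, cloud, networking} — 8 skills.
No choice of 2 candidates does better; here testing is left uncovered.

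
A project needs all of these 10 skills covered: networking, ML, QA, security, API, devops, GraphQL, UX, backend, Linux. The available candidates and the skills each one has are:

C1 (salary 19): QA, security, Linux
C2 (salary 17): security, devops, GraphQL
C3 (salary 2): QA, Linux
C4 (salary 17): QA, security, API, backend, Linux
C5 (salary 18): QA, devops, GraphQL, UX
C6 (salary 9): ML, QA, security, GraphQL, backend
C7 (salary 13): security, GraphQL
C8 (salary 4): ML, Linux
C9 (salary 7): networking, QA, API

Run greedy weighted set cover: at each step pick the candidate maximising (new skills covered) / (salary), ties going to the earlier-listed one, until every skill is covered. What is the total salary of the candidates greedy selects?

Pick 1: C3 adds 2 new (QA, Linux) at salary 2 (ratio 2/2).
Pick 2: C6 adds 4 new (ML, security, GraphQL, backend) at salary 9 (ratio 4/9).
Pick 3: C9 adds 2 new (networking, API) at salary 7 (ratio 2/7).
Pick 4: C5 adds 2 new (devops, UX) at salary 18 (ratio 2/18).
Greedy total salary: 2 + 9 + 7 + 18 = 36.

36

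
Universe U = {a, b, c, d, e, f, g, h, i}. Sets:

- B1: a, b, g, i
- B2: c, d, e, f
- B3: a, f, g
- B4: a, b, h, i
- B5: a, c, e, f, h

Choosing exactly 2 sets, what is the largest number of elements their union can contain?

8

Choosing B1, B2 covers {a, b, c, d, e, f, g, i} — 8 elements.
No choice of 2 sets does better; here h is left uncovered.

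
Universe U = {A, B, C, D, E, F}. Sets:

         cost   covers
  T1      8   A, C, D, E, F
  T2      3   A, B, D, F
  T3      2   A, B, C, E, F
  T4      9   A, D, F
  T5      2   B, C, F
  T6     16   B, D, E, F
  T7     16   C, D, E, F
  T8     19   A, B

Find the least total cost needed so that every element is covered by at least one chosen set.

T2, T3 cover every element at cost 3 + 2 = 5.
Any cover uses at least 2 sets; among all covering selections none totals below 5.

5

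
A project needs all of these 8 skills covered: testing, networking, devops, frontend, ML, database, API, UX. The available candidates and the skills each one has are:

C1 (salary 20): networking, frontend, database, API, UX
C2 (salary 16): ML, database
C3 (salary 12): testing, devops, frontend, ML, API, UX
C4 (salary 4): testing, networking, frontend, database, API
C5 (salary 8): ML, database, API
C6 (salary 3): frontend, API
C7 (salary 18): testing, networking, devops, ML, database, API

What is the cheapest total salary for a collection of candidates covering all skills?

16

C3, C4 cover every skill at salary 12 + 4 = 16.
Any cover uses at least 2 candidates; among all covering selections none totals below 16.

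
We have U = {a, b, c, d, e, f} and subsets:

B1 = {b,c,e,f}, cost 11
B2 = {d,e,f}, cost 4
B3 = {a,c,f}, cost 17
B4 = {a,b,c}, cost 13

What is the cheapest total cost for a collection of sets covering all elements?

B2, B4 cover every element at cost 4 + 13 = 17.
Any cover uses at least 2 sets; among all covering selections none totals below 17.

17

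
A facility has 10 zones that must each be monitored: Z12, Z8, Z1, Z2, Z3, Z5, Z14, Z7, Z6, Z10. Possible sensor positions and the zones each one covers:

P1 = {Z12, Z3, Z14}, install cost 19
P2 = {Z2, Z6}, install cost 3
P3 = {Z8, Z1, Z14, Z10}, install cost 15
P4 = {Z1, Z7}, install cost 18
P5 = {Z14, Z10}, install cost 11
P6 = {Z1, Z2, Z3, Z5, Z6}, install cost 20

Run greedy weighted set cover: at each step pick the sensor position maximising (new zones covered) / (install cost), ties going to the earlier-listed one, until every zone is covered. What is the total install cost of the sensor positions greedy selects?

Pick 1: P2 adds 2 new (Z2, Z6) at install cost 3 (ratio 2/3).
Pick 2: P3 adds 4 new (Z8, Z1, Z14, Z10) at install cost 15 (ratio 4/15).
Pick 3: P1 adds 2 new (Z12, Z3) at install cost 19 (ratio 2/19).
Pick 4: P4 adds 1 new (Z7) at install cost 18 (ratio 1/18).
Pick 5: P6 adds 1 new (Z5) at install cost 20 (ratio 1/20).
Greedy total install cost: 3 + 15 + 19 + 18 + 20 = 75. (The true optimum is 72, so greedy overshoots here.)

75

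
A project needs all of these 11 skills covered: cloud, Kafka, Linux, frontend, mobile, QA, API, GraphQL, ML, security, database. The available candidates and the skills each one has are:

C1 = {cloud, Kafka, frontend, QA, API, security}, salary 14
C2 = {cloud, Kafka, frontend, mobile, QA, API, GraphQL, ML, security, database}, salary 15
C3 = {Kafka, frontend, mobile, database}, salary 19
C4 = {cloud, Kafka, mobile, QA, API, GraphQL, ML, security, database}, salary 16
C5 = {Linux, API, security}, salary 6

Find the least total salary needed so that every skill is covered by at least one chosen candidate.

21

C2, C5 cover every skill at salary 15 + 6 = 21.
Any cover uses at least 2 candidates; among all covering selections none totals below 21.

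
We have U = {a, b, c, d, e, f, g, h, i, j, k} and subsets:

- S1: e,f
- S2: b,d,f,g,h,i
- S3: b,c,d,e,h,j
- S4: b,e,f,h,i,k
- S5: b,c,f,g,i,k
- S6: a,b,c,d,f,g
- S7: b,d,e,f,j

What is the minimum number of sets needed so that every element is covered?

3

S3, S4, S6 together cover {a, b, c, d, e, f, g, h, i, j, k} — every element.
No 2 of the 7 sets cover everything (all 21 pairs fall short), so 3 is minimum.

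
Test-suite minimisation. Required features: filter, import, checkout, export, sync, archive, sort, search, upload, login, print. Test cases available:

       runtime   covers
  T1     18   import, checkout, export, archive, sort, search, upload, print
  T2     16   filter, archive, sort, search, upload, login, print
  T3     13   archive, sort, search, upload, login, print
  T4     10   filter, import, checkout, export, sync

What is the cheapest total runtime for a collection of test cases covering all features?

T3, T4 cover every feature at runtime 13 + 10 = 23.
Any cover uses at least 2 test cases; among all covering selections none totals below 23.

23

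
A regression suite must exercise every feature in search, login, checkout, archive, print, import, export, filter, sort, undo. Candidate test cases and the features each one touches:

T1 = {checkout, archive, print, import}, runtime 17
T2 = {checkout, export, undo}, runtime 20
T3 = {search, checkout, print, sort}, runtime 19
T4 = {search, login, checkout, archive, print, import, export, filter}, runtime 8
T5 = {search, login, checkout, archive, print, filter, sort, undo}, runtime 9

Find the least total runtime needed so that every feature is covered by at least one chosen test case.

T4, T5 cover every feature at runtime 8 + 9 = 17.
Any cover uses at least 2 test cases; among all covering selections none totals below 17.

17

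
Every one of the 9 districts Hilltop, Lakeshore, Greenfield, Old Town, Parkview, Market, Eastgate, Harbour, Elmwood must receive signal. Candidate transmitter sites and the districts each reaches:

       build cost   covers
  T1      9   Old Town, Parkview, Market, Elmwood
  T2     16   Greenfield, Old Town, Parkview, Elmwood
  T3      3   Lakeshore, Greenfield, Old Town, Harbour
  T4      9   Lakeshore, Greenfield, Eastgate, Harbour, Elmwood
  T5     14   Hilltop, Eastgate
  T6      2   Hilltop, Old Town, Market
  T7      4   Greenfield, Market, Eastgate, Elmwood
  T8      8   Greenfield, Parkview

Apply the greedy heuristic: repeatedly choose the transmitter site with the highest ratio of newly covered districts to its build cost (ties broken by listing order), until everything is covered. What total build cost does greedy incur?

17

Pick 1: T6 adds 3 new (Hilltop, Old Town, Market) at build cost 2 (ratio 3/2).
Pick 2: T3 adds 3 new (Lakeshore, Greenfield, Harbour) at build cost 3 (ratio 3/3).
Pick 3: T7 adds 2 new (Eastgate, Elmwood) at build cost 4 (ratio 2/4).
Pick 4: T8 adds 1 new (Parkview) at build cost 8 (ratio 1/8).
Greedy total build cost: 2 + 3 + 4 + 8 = 17.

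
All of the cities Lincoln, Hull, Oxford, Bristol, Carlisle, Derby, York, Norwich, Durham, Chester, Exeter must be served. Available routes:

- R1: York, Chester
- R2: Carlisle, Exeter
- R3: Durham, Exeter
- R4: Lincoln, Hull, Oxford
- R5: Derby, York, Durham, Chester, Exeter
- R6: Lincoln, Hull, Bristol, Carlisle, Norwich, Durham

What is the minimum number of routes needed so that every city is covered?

R4, R5, R6 together cover {Lincoln, Hull, Oxford, Bristol, Carlisle, Derby, York, Norwich, Durham, Chester, Exeter} — every city.
No 2 of the 6 routes cover everything (all 15 pairs fall short), so 3 is minimum.

3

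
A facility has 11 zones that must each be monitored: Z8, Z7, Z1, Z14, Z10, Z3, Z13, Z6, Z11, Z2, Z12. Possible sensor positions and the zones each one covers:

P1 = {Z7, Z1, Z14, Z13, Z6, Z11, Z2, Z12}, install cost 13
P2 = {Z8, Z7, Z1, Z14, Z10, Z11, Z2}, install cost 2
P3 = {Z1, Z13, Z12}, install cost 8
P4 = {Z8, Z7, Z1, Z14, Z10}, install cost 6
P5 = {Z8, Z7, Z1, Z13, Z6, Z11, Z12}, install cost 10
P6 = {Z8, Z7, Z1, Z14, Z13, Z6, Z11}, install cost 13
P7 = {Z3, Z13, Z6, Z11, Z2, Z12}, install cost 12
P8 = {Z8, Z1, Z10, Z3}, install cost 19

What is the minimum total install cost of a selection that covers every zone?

P2, P7 cover every zone at install cost 2 + 12 = 14.
Any cover uses at least 2 sensor positions; among all covering selections none totals below 14.

14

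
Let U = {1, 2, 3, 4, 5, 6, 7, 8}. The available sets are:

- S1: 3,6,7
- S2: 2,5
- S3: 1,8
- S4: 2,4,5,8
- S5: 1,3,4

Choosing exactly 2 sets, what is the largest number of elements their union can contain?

7

Choosing S1, S4 covers {2, 3, 4, 5, 6, 7, 8} — 7 elements.
No choice of 2 sets does better; here 1 is left uncovered.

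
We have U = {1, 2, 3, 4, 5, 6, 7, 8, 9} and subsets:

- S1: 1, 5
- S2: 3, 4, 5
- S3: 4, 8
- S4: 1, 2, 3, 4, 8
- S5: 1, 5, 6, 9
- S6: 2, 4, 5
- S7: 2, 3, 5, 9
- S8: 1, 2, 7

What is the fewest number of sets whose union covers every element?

S4, S5, S8 together cover {1, 2, 3, 4, 5, 6, 7, 8, 9} — every element.
No 2 of the 8 sets cover everything (all 28 pairs fall short), so 3 is minimum.

3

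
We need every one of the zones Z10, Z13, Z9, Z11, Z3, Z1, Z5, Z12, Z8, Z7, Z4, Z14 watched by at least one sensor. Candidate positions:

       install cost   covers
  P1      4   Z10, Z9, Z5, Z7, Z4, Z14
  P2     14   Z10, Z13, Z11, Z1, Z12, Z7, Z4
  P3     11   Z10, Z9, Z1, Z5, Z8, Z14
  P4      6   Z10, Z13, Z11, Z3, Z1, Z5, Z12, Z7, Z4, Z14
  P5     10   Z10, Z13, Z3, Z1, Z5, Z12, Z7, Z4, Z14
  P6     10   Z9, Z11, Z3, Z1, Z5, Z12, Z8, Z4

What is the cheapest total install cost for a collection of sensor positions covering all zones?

P4, P6 cover every zone at install cost 6 + 10 = 16.
Any cover uses at least 2 sensor positions; among all covering selections none totals below 16.
Greedy by coverage-per-install cost would pick P4, P1, P6 for 20 — worse than the optimum 16.

16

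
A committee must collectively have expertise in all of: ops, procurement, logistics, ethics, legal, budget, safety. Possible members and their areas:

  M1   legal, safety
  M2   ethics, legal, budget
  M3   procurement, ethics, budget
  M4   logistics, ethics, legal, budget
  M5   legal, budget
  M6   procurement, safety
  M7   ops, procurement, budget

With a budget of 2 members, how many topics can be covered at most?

6

Choosing M4, M6 covers {procurement, logistics, ethics, legal, budget, safety} — 6 topics.
No choice of 2 members does better; here ops is left uncovered.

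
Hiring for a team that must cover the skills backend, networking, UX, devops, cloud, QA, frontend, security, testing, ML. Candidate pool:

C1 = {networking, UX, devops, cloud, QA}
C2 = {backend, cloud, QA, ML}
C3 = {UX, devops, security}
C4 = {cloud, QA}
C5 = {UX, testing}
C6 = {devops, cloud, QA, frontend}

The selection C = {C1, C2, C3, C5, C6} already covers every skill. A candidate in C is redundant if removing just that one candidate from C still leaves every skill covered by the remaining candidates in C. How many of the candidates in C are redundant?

0

Drop C1: networking uncovered — not redundant.
Drop C2: backend, ML uncovered — not redundant.
Drop C3: security uncovered — not redundant.
Drop C5: testing uncovered — not redundant.
Drop C6: frontend uncovered — not redundant.
None of the candidates in C is redundant.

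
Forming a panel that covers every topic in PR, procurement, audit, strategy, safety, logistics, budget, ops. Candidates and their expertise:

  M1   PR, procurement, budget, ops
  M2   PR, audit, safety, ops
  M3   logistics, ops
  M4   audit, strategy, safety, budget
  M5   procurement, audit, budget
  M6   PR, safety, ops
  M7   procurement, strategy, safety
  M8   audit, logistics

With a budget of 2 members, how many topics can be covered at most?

Choosing M1, M4 covers {PR, procurement, audit, strategy, safety, budget, ops} — 7 topics.
No choice of 2 members does better; here logistics is left uncovered.

7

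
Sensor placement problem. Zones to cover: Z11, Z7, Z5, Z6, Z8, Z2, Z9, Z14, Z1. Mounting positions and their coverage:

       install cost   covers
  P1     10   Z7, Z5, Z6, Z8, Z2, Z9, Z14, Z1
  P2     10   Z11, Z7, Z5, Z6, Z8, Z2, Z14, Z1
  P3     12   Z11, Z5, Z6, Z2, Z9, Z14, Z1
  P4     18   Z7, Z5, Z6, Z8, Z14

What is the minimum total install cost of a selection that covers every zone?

20

P1, P2 cover every zone at install cost 10 + 10 = 20.
Any cover uses at least 2 sensor positions; among all covering selections none totals below 20.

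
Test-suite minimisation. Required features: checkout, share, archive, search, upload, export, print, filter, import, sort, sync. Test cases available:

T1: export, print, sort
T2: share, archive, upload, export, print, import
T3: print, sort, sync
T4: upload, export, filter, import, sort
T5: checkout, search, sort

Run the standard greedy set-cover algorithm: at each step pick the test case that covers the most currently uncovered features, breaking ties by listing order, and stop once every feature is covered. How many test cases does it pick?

4

Pick 1: T2 covers 6 new features (share, archive, upload, export, print, import).
Pick 2: T5 covers 3 new features (checkout, search, sort).
Pick 3: T3 covers 1 new features (sync).
Pick 4: T4 covers 1 new features (filter).
Greedy uses 4 test cases.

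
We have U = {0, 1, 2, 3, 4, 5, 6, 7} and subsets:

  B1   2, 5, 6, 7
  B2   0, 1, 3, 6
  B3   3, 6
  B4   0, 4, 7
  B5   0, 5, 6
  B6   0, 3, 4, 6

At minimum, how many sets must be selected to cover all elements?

B1, B2, B4 together cover {0, 1, 2, 3, 4, 5, 6, 7} — every element.
No 2 of the 6 sets cover everything (all 15 pairs fall short), so 3 is minimum.

3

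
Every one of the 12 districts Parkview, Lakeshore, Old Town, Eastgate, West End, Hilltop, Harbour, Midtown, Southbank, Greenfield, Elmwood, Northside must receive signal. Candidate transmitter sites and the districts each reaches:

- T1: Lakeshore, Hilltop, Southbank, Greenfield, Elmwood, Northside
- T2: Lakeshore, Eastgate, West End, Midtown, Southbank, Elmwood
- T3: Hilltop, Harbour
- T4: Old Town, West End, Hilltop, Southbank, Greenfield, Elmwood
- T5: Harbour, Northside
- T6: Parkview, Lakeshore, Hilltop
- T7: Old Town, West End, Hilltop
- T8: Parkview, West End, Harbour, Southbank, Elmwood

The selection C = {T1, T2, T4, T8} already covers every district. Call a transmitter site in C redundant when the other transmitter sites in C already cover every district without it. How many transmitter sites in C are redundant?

0

Drop T1: Northside uncovered — not redundant.
Drop T2: Eastgate, Midtown uncovered — not redundant.
Drop T4: Old Town uncovered — not redundant.
Drop T8: Parkview, Harbour uncovered — not redundant.
None of the transmitter sites in C is redundant.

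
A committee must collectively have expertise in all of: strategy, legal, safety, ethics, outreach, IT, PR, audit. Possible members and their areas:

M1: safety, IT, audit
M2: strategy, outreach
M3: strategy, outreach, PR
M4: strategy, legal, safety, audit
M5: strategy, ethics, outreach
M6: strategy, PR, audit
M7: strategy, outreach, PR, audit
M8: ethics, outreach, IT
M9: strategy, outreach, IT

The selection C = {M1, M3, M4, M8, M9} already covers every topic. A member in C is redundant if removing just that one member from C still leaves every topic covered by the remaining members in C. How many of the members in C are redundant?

2

Drop M1: the rest still cover every topic — redundant.
Drop M3: PR uncovered — not redundant.
Drop M4: legal uncovered — not redundant.
Drop M8: ethics uncovered — not redundant.
Drop M9: the rest still cover every topic — redundant.
2 redundant: M1, M9.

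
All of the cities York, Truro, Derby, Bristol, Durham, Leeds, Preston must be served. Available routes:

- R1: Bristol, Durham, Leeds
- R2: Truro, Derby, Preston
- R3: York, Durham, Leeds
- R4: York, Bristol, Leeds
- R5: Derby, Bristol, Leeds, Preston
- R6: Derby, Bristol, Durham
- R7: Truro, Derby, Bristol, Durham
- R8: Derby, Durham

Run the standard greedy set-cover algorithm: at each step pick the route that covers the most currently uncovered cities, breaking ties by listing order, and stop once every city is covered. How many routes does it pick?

Pick 1: R5 covers 4 new cities (Derby, Bristol, Leeds, Preston).
Pick 2: R3 covers 2 new cities (York, Durham).
Pick 3: R2 covers 1 new cities (Truro).
Greedy uses 3 routes.

3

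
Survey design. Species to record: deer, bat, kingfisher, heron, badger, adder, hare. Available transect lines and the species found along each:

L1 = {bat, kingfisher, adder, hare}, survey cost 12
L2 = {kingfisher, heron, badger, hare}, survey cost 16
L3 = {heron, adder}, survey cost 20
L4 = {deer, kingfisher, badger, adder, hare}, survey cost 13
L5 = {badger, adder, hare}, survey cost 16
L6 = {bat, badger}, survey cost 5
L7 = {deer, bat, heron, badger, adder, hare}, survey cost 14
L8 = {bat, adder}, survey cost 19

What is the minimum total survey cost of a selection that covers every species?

L1, L7 cover every species at survey cost 12 + 14 = 26.
Any cover uses at least 2 transects; among all covering selections none totals below 26.

26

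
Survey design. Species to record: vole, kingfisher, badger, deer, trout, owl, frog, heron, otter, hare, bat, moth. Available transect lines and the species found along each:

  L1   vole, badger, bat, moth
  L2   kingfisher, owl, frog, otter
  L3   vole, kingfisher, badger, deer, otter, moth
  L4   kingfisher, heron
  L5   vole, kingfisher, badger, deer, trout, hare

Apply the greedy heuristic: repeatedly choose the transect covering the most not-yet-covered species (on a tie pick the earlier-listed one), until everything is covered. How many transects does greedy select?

5

Pick 1: L3 covers 6 new species (vole, kingfisher, badger, deer, otter, moth).
Pick 2: L2 covers 2 new species (owl, frog).
Pick 3: L5 covers 2 new species (trout, hare).
Pick 4: L1 covers 1 new species (bat).
Pick 5: L4 covers 1 new species (heron).
Greedy uses 5 transects. (The true minimum is 4.)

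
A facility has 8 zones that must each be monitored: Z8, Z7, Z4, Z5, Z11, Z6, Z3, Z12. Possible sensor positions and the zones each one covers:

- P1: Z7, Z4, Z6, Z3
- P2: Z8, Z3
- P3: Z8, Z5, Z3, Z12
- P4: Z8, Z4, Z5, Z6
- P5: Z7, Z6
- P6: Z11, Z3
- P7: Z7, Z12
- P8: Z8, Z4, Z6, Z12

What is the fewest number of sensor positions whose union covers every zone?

3

P1, P3, P6 together cover {Z8, Z7, Z4, Z5, Z11, Z6, Z3, Z12} — every zone.
No 2 of the 8 sensor positions cover everything (all 28 pairs fall short), so 3 is minimum.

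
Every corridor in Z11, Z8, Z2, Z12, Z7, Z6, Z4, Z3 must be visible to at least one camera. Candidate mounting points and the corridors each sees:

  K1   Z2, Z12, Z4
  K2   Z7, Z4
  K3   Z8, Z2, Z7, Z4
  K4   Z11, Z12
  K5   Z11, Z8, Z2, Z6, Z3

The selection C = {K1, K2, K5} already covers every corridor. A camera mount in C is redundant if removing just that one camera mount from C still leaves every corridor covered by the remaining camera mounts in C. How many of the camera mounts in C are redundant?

Drop K1: Z12 uncovered — not redundant.
Drop K2: Z7 uncovered — not redundant.
Drop K5: Z11, Z8, Z6, Z3 uncovered — not redundant.
None of the camera mounts in C is redundant.

0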